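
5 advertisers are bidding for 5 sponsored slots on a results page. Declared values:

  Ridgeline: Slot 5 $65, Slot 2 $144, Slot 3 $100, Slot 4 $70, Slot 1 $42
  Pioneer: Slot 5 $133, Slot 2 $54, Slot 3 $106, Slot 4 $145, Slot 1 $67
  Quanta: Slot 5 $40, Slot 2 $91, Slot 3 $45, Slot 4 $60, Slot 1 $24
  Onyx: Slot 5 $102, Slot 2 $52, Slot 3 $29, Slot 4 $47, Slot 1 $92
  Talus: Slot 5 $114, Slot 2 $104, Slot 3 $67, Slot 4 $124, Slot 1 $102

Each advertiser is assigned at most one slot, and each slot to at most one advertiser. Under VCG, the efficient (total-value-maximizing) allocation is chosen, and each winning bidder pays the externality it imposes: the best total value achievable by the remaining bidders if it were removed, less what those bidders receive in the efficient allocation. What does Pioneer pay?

Efficient allocation: Ridgeline→Slot 3 ($100), Pioneer→Slot 4 ($145), Quanta→Slot 2 ($91), Onyx→Slot 1 ($92), Talus→Slot 5 ($114); total welfare W = $542.
Pioneer receives Slot 4 at value $145, so the others get W − 145 = $397.
Without Pioneer: best allocation of the remaining 4 bidders over all 5 slots is Ridgeline→Slot 3 ($100), Quanta→Slot 2 ($91), Onyx→Slot 5 ($102), Talus→Slot 4 ($124), total $417.
VCG payment = (others' best without Pioneer) − (others' welfare with Pioneer) = 417 − 397 = $20.

Pioneer pays $20.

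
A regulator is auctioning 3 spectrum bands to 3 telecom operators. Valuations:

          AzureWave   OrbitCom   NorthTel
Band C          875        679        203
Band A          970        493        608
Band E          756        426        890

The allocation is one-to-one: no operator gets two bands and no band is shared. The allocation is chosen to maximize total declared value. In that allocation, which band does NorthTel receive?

This is a one-to-one assignment (maximum-weight bipartite matching).
Optimal: AzureWave→Band A ($970M), OrbitCom→Band C ($679M), NorthTel→Band E ($890M) — total 970+679+890 = $2539M.
Column-greedy (each band in turn goes to its best remaining operator) gives $1909M, worse by 630.
Every other assignment is strictly worse.

NorthTel receives Band E.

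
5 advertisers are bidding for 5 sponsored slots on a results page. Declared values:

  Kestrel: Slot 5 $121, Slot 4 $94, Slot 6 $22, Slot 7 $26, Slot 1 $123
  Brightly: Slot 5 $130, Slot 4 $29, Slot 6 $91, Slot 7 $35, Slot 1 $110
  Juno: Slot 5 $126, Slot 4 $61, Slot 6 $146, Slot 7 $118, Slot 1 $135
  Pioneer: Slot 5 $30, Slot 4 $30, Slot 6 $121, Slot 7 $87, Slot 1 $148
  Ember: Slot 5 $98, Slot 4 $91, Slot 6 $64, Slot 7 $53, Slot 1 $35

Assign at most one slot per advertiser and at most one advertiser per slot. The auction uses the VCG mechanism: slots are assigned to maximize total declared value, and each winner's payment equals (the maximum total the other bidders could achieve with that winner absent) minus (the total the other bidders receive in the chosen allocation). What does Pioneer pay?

Efficient allocation: Kestrel→Slot 1 ($123), Brightly→Slot 5 ($130), Juno→Slot 7 ($118), Pioneer→Slot 6 ($121), Ember→Slot 4 ($91); total welfare W = $583.
Pioneer receives Slot 6 at value $121, so the others get W − 121 = $462.
Without Pioneer: best allocation of the remaining 4 bidders over all 5 slots is Kestrel→Slot 1 ($123), Brightly→Slot 5 ($130), Juno→Slot 6 ($146), Ember→Slot 4 ($91), total $490.
VCG payment = (others' best without Pioneer) − (others' welfare with Pioneer) = 490 − 462 = $28.

Pioneer pays $28.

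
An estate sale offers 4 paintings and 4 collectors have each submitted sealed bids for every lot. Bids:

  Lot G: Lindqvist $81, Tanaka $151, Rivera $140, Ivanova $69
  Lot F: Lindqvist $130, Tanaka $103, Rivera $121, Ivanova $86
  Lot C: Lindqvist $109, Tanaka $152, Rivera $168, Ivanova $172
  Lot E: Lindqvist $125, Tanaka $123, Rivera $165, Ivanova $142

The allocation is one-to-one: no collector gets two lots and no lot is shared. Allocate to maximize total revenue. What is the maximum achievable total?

Optimal: Lindqvist→Lot F ($130), Tanaka→Lot G ($151), Rivera→Lot E ($165), Ivanova→Lot C ($172) — total 130+151+165+172 = $618.
Row-greedy (each collector in turn takes its best remaining lot) gives $516, worse by 102.
Next-best assignment: Lindqvist→Lot F, Tanaka→Lot G, Rivera→Lot C, Ivanova→Lot E = $591.
Swapping Rivera↔Tanaka (Rivera→Lot G $140, Tanaka→Lot E $123) loses 53.

Max total: $618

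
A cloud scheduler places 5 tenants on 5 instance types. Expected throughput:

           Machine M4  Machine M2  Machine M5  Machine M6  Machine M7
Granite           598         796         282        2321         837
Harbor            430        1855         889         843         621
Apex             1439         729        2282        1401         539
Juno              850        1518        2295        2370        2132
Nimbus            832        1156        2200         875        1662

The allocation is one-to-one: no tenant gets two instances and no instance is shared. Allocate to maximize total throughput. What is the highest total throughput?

Maximum total: 9947 ops/s

This is the linear assignment problem.
Optimal: Granite→Machine M6 (2321 ops/s), Harbor→Machine M2 (1855 ops/s), Apex→Machine M4 (1439 ops/s), Juno→Machine M7 (2132 ops/s), Nimbus→Machine M5 (2200 ops/s) — total 2321+1855+1439+2132+2200 = 9947 ops/s.
Column-greedy (each instance in turn goes to its best remaining tenant) gives 9572 ops/s, worse by 375.
Swapping Nimbus↔Juno (Nimbus→Machine M7 1662 ops/s, Juno→Machine M5 2295 ops/s) loses 375.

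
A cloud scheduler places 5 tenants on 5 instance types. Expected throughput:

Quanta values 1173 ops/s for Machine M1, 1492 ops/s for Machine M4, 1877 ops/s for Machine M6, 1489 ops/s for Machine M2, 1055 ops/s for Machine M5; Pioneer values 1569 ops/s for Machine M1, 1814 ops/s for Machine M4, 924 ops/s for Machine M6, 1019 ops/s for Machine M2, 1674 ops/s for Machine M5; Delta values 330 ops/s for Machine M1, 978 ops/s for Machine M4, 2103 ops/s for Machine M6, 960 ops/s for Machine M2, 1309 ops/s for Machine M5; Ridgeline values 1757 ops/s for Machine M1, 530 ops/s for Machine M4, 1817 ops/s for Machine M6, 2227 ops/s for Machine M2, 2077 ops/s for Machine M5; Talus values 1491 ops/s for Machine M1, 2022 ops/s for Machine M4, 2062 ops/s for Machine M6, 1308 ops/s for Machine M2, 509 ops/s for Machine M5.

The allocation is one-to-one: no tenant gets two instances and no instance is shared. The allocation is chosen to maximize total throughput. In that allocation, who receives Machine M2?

This is the linear assignment problem.
Optimal: Quanta→Machine M2 (1489 ops/s), Pioneer→Machine M1 (1569 ops/s), Delta→Machine M6 (2103 ops/s), Ridgeline→Machine M5 (2077 ops/s), Talus→Machine M4 (2022 ops/s) — total 1489+1569+2103+2077+2022 = 9260 ops/s.
Row-greedy (each tenant in turn takes its best remaining instance) gives 8718 ops/s, worse by 542.
Every other assignment is strictly worse.
Quanta's own top instance is Machine M6 (1877 ops/s), but forcing Quanta→Machine M6 and reassigning the rest optimally gives only 9004 ops/s — worse by 256.

Quanta receives Machine M2.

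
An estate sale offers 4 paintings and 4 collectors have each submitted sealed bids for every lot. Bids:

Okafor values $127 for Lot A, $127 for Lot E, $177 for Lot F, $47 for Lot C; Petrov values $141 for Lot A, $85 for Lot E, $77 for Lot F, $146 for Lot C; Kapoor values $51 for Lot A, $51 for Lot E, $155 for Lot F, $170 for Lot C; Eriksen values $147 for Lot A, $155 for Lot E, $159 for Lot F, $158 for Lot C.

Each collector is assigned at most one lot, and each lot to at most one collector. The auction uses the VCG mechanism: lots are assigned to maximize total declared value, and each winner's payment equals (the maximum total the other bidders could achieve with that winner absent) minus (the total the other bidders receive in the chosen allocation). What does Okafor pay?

Efficient allocation: Okafor→Lot F ($177), Petrov→Lot A ($141), Kapoor→Lot C ($170), Eriksen→Lot E ($155); total welfare W = $643.
Okafor receives Lot F at value $177, so the others get W − 177 = $466.
Without Okafor: best allocation of the remaining 3 bidders over all 4 lots is Petrov→Lot A ($141), Kapoor→Lot C ($170), Eriksen→Lot F ($159), total $470.
VCG payment = (others' best without Okafor) − (others' welfare with Okafor) = 470 − 466 = $4.

Okafor pays $4.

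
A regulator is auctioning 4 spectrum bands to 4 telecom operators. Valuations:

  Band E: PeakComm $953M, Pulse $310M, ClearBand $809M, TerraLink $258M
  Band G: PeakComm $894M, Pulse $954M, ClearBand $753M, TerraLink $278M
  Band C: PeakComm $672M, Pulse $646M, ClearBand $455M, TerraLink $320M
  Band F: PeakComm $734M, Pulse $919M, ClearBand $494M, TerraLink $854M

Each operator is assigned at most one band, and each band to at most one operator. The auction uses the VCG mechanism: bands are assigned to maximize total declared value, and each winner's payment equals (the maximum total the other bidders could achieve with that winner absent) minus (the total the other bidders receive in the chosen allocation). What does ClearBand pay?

Efficient allocation: PeakComm→Band C ($672M), Pulse→Band G ($954M), ClearBand→Band E ($809M), TerraLink→Band F ($854M); total welfare W = $3289M.
ClearBand receives Band E at value $809M, so the others get W − 809 = $2480M.
Without ClearBand: best allocation of the remaining 3 bidders over all 4 bands is PeakComm→Band E ($953M), Pulse→Band G ($954M), TerraLink→Band F ($854M), total $2761M.
VCG payment = (others' best without ClearBand) − (others' welfare with ClearBand) = 2761 − 2480 = $281M.

ClearBand pays $281M.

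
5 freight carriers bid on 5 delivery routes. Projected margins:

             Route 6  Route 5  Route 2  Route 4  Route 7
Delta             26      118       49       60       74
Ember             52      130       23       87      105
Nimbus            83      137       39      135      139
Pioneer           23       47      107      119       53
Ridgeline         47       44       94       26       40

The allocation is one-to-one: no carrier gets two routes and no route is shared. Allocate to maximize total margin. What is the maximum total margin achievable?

This is a one-to-one assignment (maximum-weight bipartite matching).
Optimal: Delta→Route 5 ($118k), Ember→Route 6 ($52k), Nimbus→Route 7 ($139k), Pioneer→Route 4 ($119k), Ridgeline→Route 2 ($94k) — total 118+52+139+119+94 = $522k.
Column-greedy (each route in turn goes to its best remaining carrier) gives $420k, worse by 102.

Maximum total: $522k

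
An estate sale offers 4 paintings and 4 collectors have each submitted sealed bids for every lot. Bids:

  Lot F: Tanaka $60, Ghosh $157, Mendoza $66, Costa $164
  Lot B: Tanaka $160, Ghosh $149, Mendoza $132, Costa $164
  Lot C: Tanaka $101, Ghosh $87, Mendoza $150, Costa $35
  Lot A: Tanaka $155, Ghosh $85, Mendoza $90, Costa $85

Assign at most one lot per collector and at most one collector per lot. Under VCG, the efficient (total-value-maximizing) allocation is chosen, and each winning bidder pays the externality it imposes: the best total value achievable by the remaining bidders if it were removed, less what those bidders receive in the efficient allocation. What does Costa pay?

Costa pays $5.

Efficient allocation: Tanaka→Lot A ($155), Ghosh→Lot F ($157), Mendoza→Lot C ($150), Costa→Lot B ($164); total welfare W = $626.
Costa receives Lot B at value $164, so the others get W − 164 = $462.
Without Costa: best allocation of the remaining 3 bidders over all 4 lots is Tanaka→Lot B ($160), Ghosh→Lot F ($157), Mendoza→Lot C ($150), total $467.
VCG payment = (others' best without Costa) − (others' welfare with Costa) = 467 − 462 = $5.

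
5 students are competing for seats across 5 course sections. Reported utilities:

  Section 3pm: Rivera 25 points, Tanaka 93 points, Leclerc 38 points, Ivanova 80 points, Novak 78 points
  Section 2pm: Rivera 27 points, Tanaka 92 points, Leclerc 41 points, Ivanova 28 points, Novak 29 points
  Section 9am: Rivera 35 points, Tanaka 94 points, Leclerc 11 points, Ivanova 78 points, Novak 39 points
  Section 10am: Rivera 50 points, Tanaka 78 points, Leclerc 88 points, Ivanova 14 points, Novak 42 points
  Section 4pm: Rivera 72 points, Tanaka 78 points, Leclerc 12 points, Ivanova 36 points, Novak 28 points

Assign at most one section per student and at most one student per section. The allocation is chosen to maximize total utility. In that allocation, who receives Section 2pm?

Optimal: Rivera→Section 4pm (72 points), Tanaka→Section 2pm (92 points), Leclerc→Section 10am (88 points), Ivanova→Section 9am (78 points), Novak→Section 3pm (78 points) — total 72+92+88+78+78 = 408 points.
Max-entry greedy (repeatedly take the single best remaining cell) gives 363 points, worse by 45.
Swapping Leclerc↔Novak (Leclerc→Section 3pm 38 points, Novak→Section 10am 42 points) loses 86.
Every other assignment is strictly worse.
Tanaka's own top section is Section 9am (94 points), but forcing Tanaka→Section 9am and reassigning the rest optimally gives only 363 points — worse by 45.

Tanaka receives Section 2pm.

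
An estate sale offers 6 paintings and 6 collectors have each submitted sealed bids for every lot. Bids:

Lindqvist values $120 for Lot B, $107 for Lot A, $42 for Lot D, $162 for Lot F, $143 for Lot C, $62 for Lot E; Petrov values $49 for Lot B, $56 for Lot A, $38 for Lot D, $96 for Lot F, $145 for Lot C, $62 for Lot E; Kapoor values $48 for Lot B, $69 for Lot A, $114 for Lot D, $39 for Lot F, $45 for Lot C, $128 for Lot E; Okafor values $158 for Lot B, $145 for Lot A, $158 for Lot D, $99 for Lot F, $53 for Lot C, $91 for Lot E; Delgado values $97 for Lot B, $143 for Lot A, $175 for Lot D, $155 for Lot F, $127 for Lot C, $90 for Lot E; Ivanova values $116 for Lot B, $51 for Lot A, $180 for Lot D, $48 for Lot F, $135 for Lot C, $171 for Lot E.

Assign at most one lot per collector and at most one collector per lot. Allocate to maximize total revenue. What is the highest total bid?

Max total: $916

Optimal: Lindqvist→Lot F ($162), Petrov→Lot C ($145), Kapoor→Lot E ($128), Okafor→Lot B ($158), Delgado→Lot A ($143), Ivanova→Lot D ($180) — total 162+145+128+158+143+180 = $916.
Row-greedy (each collector in turn takes its best remaining lot) gives $819, worse by 97.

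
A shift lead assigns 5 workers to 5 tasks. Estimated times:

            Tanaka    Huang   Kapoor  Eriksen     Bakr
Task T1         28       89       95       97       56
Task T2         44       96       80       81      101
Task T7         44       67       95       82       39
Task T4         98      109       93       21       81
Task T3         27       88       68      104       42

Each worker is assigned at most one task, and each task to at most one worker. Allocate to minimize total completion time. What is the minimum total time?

Treat this as an assignment problem: match each worker to one task.
Optimal: Tanaka→Task T1 (28 min), Huang→Task T7 (67 min), Kapoor→Task T2 (80 min), Eriksen→Task T4 (21 min), Bakr→Task T3 (42 min) — total 28+67+80+21+42 = 238 min.
Min-entry greedy (repeatedly take the single cheapest remaining cell) gives 256 min, worse by 18.
Next-best assignment: Tanaka→Task T3, Huang→Task T7, Kapoor→Task T2, Eriksen→Task T4, Bakr→Task T1 = 251 min.
Every other assignment is strictly worse.

Minimum total: 238 min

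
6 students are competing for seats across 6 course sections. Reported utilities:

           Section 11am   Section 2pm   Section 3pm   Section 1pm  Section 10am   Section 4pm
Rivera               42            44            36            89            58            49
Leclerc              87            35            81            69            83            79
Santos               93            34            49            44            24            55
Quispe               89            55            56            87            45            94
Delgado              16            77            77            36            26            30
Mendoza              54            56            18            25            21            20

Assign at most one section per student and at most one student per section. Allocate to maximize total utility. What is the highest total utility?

This is a one-to-one assignment (maximum-weight bipartite matching).
Optimal: Rivera→Section 1pm (89 points), Leclerc→Section 10am (83 points), Santos→Section 11am (93 points), Quispe→Section 4pm (94 points), Delgado→Section 3pm (77 points), Mendoza→Section 2pm (56 points) — total 89+83+93+94+77+56 = 492 points.
Next-best assignment: Rivera→Section 1pm, Leclerc→Section 3pm, Santos→Section 11am, Quispe→Section 4pm, Delgado→Section 2pm, Mendoza→Section 10am = 455 points.
Swapping Rivera↔Quispe (Rivera→Section 4pm 49 points, Quispe→Section 1pm 87 points) loses 47.
Checked against all permutations: 492 points is optimal.

Maximum total: 492 points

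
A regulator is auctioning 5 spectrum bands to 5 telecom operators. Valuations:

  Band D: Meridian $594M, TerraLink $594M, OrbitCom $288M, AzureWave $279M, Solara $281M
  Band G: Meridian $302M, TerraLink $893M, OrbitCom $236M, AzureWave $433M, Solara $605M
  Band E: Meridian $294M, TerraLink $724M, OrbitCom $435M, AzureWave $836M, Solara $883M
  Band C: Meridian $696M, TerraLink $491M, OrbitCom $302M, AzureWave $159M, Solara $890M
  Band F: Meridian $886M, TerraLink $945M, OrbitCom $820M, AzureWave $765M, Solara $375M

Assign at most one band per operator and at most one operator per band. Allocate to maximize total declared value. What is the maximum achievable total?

Max total: $4033M

Treat this as an assignment problem: match each operator to one band.
Optimal: Meridian→Band D ($594M), TerraLink→Band G ($893M), OrbitCom→Band F ($820M), AzureWave→Band E ($836M), Solara→Band C ($890M) — total 594+893+820+836+890 = $4033M.
Max-entry greedy (repeatedly take the single best remaining cell) gives $3501M, worse by 532.
Swapping Solara↔Meridian (Solara→Band D $281M, Meridian→Band C $696M) loses 507.
Checked against all permutations: $4033M is optimal.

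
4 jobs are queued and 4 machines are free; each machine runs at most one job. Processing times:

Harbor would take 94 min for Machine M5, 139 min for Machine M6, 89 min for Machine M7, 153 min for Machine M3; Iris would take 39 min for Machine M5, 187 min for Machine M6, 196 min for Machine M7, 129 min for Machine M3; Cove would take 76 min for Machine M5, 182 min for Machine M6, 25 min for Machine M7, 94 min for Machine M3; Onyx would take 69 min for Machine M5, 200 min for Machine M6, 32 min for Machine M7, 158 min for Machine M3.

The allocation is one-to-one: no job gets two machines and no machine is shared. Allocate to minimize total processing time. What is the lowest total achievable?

Minimum total: 304 min

Optimal: Harbor→Machine M6 (139 min), Iris→Machine M5 (39 min), Cove→Machine M3 (94 min), Onyx→Machine M7 (32 min) — total 139+39+94+32 = 304 min.
Row-greedy (each job in turn takes its cheapest remaining machine) gives 422 min, worse by 118.
No other one-to-one assignment undercuts 304 min.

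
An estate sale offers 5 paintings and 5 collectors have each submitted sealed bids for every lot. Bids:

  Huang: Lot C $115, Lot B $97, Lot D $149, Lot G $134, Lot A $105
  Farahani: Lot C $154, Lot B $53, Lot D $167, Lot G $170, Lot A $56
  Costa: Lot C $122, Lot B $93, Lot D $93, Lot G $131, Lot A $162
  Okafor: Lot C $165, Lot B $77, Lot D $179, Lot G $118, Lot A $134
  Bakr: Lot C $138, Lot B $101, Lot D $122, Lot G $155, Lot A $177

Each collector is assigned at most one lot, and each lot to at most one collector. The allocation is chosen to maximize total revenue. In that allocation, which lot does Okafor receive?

Treat this as an assignment problem: match each collector to one lot.
Optimal: Huang→Lot D ($149), Farahani→Lot G ($170), Costa→Lot B ($93), Okafor→Lot C ($165), Bakr→Lot A ($177) — total 149+170+93+165+177 = $754.
Column-greedy (each lot in turn goes to its best remaining collector) gives $729, worse by 25.
Swapping Huang↔Bakr (Huang→Lot A $105, Bakr→Lot D $122) loses 99.
Okafor's own top lot is Lot D ($179), but forcing Okafor→Lot D and reassigning the rest optimally gives only $747 — worse by 7.

Okafor receives Lot C.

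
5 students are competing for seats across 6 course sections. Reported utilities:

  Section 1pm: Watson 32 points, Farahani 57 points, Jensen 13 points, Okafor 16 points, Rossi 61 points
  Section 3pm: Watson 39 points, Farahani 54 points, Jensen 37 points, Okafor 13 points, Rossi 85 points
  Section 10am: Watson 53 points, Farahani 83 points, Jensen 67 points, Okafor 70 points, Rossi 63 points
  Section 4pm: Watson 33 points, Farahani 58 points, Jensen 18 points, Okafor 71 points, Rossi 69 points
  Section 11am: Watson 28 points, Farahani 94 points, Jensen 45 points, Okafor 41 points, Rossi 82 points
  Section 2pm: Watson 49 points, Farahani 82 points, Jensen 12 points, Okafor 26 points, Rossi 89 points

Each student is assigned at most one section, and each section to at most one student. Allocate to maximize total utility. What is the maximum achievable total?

Maximum total: 366 points

Optimal: Watson→Section 2pm (49 points), Farahani→Section 11am (94 points), Jensen→Section 10am (67 points), Okafor→Section 4pm (71 points), Rossi→Section 3pm (85 points) — total 49+94+67+71+85 = 366 points.
Max-entry greedy (repeatedly take the single best remaining cell) gives 360 points, worse by 6.
Next-best assignment: Watson→Section 3pm, Farahani→Section 11am, Jensen→Section 10am, Okafor→Section 4pm, Rossi→Section 2pm = 360 points.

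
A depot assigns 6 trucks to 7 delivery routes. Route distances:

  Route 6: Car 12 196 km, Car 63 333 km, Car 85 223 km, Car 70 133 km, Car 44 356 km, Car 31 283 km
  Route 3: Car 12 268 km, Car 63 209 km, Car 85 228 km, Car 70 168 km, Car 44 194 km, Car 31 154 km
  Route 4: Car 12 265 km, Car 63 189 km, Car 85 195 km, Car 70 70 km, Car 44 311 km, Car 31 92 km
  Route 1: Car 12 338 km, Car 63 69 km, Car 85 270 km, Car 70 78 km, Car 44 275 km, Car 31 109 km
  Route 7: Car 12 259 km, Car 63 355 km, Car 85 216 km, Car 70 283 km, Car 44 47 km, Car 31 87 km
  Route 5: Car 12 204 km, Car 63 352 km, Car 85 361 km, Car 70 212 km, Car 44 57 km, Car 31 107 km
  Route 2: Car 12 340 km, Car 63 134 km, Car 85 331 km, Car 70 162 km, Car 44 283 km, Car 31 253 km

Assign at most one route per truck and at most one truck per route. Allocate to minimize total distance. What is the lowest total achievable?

Min total: 707 km

Treat this as an assignment problem: match each truck to one route.
Optimal: Car 12→Route 6 (196 km), Car 63→Route 1 (69 km), Car 85→Route 3 (228 km), Car 70→Route 4 (70 km), Car 44→Route 5 (57 km), Car 31→Route 7 (87 km) — total 196+69+228+70+57+87 = 707 km.
Column-greedy (each route in turn goes to its cheapest remaining truck) gives 997 km, worse by 290.
Next-best assignment: Car 12→Route 6, Car 63→Route 1, Car 85→Route 3, Car 70→Route 4, Car 44→Route 7, Car 31→Route 5 = 717 km.
Swapping Car 70↔Car 12 (Car 70→Route 6 133 km, Car 12→Route 4 265 km) adds 132.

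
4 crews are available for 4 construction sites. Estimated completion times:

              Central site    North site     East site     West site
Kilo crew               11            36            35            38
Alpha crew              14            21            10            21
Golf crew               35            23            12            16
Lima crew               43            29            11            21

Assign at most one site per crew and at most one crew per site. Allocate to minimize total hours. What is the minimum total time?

Optimal: Kilo crew→Central site (11 hours), Alpha crew→North site (21 hours), Golf crew→West site (16 hours), Lima crew→East site (11 hours) — total 11+21+16+11 = 59 hours.
Row-greedy (each crew in turn takes its cheapest remaining site) gives 66 hours, worse by 7.
Next-best assignment: Kilo crew→Central site, Alpha crew→North site, Golf crew→East site, Lima crew→West site = 65 hours.

Min total: 59 hours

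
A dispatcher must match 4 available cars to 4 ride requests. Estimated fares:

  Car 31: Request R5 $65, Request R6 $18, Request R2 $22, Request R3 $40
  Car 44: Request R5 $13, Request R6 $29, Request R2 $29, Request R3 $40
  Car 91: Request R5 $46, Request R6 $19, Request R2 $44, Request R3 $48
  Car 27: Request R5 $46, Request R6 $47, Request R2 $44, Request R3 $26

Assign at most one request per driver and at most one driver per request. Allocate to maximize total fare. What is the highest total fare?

This is a one-to-one assignment (maximum-weight bipartite matching).
Optimal: Car 31→Request R5 ($65), Car 44→Request R3 ($40), Car 91→Request R2 ($44), Car 27→Request R6 ($47) — total 65+40+44+47 = $196.
Max-entry greedy (repeatedly take the single best remaining cell) gives $189, worse by 7.
Next-best assignment: Car 31→Request R5, Car 44→Request R2, Car 91→Request R3, Car 27→Request R6 = $189.

Max total: $196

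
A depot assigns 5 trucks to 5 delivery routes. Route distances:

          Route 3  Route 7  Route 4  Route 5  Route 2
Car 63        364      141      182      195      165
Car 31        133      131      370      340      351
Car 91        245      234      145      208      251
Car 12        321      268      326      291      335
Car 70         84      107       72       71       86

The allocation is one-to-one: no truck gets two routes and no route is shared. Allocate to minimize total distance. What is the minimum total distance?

Optimal: Car 63→Route 2 (165 km), Car 31→Route 3 (133 km), Car 91→Route 4 (145 km), Car 12→Route 7 (268 km), Car 70→Route 5 (71 km) — total 165+133+145+268+71 = 782 km.
Row-greedy (each truck in turn takes its cheapest remaining route) gives 796 km, worse by 14.
Next-best assignment: Car 63→Route 7, Car 31→Route 3, Car 91→Route 4, Car 12→Route 5, Car 70→Route 2 = 796 km.

Minimum total: 782 km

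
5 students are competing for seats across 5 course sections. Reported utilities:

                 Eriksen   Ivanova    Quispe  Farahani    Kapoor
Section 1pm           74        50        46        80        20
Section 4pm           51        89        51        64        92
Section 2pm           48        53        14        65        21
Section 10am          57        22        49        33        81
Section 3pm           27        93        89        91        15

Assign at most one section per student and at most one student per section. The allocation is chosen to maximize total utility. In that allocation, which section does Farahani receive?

Farahani receives Section 2pm.

Treat this as an assignment problem: match each student to one section.
Optimal: Eriksen→Section 1pm (74 points), Ivanova→Section 4pm (89 points), Quispe→Section 3pm (89 points), Farahani→Section 2pm (65 points), Kapoor→Section 10am (81 points) — total 74+89+89+65+81 = 398 points.
Farahani's own top section is Section 3pm (91 points), but forcing Farahani→Section 3pm and reassigning the rest optimally gives only 359 points — worse by 39.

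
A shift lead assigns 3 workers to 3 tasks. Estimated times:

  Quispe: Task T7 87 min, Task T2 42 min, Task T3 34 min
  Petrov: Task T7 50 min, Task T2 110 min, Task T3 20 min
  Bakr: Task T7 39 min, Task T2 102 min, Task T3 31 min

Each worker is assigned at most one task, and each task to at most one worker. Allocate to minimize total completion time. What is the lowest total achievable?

Min total: 101 min

This is the linear assignment problem.
Optimal: Quispe→Task T2 (42 min), Petrov→Task T3 (20 min), Bakr→Task T7 (39 min) — total 42+20+39 = 101 min.
Row-greedy (each worker in turn takes its cheapest remaining task) gives 186 min, worse by 85.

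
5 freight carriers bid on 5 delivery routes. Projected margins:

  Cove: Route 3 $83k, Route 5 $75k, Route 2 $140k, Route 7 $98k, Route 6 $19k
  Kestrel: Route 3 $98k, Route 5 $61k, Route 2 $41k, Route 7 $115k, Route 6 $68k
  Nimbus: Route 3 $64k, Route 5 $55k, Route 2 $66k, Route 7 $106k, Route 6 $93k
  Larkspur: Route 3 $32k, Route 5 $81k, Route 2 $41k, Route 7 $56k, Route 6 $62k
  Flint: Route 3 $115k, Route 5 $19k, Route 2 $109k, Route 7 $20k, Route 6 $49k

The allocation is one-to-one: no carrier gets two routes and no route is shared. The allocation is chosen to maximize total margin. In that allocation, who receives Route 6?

Nimbus receives Route 6.

This is the linear assignment problem.
Optimal: Cove→Route 2 ($140k), Kestrel→Route 7 ($115k), Nimbus→Route 6 ($93k), Larkspur→Route 5 ($81k), Flint→Route 3 ($115k) — total 140+115+93+81+115 = $544k.
Nimbus's own top route is Route 7 ($106k), but forcing Nimbus→Route 7 and reassigning the rest optimally gives only $510k — worse by 34.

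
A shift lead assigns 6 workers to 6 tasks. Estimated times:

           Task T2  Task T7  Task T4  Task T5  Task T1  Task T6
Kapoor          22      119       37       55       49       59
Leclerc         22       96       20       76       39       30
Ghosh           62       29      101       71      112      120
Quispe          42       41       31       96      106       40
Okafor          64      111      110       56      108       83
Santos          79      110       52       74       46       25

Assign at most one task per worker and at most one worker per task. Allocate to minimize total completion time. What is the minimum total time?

Optimal: Kapoor→Task T2 (22 min), Leclerc→Task T1 (39 min), Ghosh→Task T7 (29 min), Quispe→Task T4 (31 min), Okafor→Task T5 (56 min), Santos→Task T6 (25 min) — total 22+39+29+31+56+25 = 202 min.
Column-greedy (each task in turn goes to its cheapest remaining worker) gives 213 min, worse by 11.
Swapping Okafor↔Leclerc (Okafor→Task T1 108 min, Leclerc→Task T5 76 min) adds 89.

Minimum total: 202 min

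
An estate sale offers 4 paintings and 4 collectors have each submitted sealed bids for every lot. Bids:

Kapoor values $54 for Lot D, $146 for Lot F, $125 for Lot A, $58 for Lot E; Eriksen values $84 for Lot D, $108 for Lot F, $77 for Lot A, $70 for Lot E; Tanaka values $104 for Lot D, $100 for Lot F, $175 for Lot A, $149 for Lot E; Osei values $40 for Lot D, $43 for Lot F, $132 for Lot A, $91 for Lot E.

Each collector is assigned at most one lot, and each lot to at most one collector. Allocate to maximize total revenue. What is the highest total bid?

Optimal: Kapoor→Lot F ($146), Eriksen→Lot D ($84), Tanaka→Lot E ($149), Osei→Lot A ($132) — total 146+84+149+132 = $511.
Max-entry greedy (repeatedly take the single best remaining cell) gives $496, worse by 15.
Swapping Kapoor↔Osei (Kapoor→Lot A $125, Osei→Lot F $43) loses 110.
Checked against all permutations: $511 is optimal.

Maximum total: $511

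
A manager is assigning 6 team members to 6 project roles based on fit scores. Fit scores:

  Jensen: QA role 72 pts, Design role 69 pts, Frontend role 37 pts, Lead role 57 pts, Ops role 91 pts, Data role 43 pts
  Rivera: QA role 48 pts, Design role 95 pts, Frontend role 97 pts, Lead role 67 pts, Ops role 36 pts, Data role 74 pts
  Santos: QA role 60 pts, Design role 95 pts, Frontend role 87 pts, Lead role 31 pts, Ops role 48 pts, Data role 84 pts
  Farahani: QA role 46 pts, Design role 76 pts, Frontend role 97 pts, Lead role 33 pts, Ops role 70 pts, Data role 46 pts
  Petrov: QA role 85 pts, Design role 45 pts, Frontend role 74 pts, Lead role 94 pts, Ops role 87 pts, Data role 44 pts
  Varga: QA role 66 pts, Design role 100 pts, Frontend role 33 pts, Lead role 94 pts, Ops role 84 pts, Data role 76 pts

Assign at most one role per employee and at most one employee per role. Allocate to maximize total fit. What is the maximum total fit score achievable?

Optimal: Jensen→Ops role (91 pts), Rivera→Design role (95 pts), Santos→Data role (84 pts), Farahani→Frontend role (97 pts), Petrov→QA role (85 pts), Varga→Lead role (94 pts) — total 91+95+84+97+85+94 = 546 pts.
Column-greedy (each role in turn goes to its best remaining employee) gives 493 pts, worse by 53.

Maximum total: 546 pts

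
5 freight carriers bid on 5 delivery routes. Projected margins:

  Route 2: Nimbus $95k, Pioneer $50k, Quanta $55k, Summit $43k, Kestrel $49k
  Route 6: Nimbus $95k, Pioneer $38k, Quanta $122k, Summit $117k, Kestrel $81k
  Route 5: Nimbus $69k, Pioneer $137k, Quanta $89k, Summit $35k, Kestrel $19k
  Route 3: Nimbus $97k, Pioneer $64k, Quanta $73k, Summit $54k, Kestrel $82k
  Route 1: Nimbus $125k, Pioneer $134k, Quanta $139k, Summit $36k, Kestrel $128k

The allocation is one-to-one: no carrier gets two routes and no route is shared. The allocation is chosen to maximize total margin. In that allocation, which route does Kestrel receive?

This is a one-to-one assignment (maximum-weight bipartite matching).
Optimal: Nimbus→Route 2 ($95k), Pioneer→Route 5 ($137k), Quanta→Route 1 ($139k), Summit→Route 6 ($117k), Kestrel→Route 3 ($82k) — total 95+137+139+117+82 = $570k.
Row-greedy (each carrier in turn takes its best remaining route) gives $487k, worse by 83.
Swapping Kestrel↔Pioneer (Kestrel→Route 5 $19k, Pioneer→Route 3 $64k) loses 136.
Kestrel's own top route is Route 1 ($128k), but forcing Kestrel→Route 1 and reassigning the rest optimally gives only $550k — worse by 20.

Kestrel receives Route 3.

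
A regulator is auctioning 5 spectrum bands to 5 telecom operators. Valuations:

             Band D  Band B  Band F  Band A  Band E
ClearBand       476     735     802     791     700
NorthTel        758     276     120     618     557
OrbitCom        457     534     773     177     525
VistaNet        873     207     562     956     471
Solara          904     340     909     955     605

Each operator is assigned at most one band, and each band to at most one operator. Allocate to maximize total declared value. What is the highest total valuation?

Maximum total: $3925M

Optimal: ClearBand→Band B ($735M), NorthTel→Band E ($557M), OrbitCom→Band F ($773M), VistaNet→Band A ($956M), Solara→Band D ($904M) — total 735+557+773+956+904 = $3925M.
Row-greedy (each operator in turn takes its best remaining band) gives $3655M, worse by 270.
Next-best assignment: ClearBand→Band B, NorthTel→Band E, OrbitCom→Band F, VistaNet→Band D, Solara→Band A = $3893M.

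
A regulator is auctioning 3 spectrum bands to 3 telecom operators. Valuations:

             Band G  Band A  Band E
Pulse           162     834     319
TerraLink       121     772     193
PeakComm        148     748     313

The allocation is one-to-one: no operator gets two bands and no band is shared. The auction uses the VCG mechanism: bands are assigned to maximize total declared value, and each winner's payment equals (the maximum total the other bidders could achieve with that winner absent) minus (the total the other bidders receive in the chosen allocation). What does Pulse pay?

Pulse pays $651M.

Efficient allocation: Pulse→Band A ($834M), TerraLink→Band G ($121M), PeakComm→Band E ($313M); total welfare W = $1268M.
Pulse receives Band A at value $834M, so the others get W − 834 = $434M.
Without Pulse: best allocation of the remaining 2 bidders over all 3 bands is TerraLink→Band A ($772M), PeakComm→Band E ($313M), total $1085M.
VCG payment = (others' best without Pulse) − (others' welfare with Pulse) = 1085 − 434 = $651M.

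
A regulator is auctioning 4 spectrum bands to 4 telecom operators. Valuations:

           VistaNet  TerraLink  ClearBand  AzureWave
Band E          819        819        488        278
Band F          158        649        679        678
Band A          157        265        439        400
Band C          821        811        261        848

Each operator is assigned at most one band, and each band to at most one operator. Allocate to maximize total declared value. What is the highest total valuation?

Maximum total: $2757M

Treat this as an assignment problem: match each operator to one band.
Optimal: VistaNet→Band C ($821M), TerraLink→Band E ($819M), ClearBand→Band A ($439M), AzureWave→Band F ($678M) — total 821+819+439+678 = $2757M.
Column-greedy (each band in turn goes to its best remaining operator) gives $2709M, worse by 48.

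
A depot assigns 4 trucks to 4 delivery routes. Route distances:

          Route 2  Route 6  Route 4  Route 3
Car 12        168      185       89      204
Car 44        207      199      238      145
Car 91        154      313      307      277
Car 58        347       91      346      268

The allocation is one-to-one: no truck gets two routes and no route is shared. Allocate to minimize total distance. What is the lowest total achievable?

Optimal: Car 12→Route 4 (89 km), Car 44→Route 3 (145 km), Car 91→Route 2 (154 km), Car 58→Route 6 (91 km) — total 89+145+154+91 = 479 km.
Next-best assignment: Car 12→Route 4, Car 44→Route 2, Car 91→Route 3, Car 58→Route 6 = 664 km.

Min total: 479 km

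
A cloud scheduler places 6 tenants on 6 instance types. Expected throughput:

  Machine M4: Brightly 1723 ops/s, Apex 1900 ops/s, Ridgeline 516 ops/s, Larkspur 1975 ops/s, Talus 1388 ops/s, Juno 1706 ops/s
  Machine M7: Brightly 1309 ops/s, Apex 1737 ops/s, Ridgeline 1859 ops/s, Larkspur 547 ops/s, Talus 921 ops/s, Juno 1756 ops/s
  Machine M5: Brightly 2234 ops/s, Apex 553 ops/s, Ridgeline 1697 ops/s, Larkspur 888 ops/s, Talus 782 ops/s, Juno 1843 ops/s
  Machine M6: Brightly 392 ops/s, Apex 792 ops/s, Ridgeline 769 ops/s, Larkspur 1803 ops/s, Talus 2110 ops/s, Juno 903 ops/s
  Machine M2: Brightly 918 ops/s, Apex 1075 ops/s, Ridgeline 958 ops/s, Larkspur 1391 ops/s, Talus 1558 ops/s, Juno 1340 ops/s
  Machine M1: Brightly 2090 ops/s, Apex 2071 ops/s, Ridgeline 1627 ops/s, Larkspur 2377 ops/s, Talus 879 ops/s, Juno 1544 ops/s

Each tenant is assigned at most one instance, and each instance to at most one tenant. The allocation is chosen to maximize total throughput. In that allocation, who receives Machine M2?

Juno receives Machine M2.

Optimal: Brightly→Machine M5 (2234 ops/s), Apex→Machine M4 (1900 ops/s), Ridgeline→Machine M7 (1859 ops/s), Larkspur→Machine M1 (2377 ops/s), Talus→Machine M6 (2110 ops/s), Juno→Machine M2 (1340 ops/s) — total 2234+1900+1859+2377+2110+1340 = 11820 ops/s.
Next-best assignment: Brightly→Machine M5, Apex→Machine M1, Ridgeline→Machine M7, Larkspur→Machine M4, Talus→Machine M6, Juno→Machine M2 = 11589 ops/s.
Every other assignment is strictly worse.
Juno's own top instance is Machine M5 (1843 ops/s), but forcing Juno→Machine M5 and reassigning the rest optimally gives only 11193 ops/s — worse by 627.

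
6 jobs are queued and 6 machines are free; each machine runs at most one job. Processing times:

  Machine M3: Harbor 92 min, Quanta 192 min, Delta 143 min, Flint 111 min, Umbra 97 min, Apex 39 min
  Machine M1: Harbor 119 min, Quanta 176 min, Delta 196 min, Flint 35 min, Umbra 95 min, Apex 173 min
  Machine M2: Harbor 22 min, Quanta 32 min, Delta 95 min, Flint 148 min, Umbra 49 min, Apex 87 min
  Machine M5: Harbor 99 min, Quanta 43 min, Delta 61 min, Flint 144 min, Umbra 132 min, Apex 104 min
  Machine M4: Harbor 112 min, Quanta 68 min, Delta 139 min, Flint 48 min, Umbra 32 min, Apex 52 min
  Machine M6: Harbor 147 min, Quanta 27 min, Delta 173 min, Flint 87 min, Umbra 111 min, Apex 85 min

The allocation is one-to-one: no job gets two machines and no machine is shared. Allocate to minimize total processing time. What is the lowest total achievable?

Optimal: Harbor→Machine M2 (22 min), Quanta→Machine M6 (27 min), Delta→Machine M5 (61 min), Flint→Machine M1 (35 min), Umbra→Machine M4 (32 min), Apex→Machine M3 (39 min) — total 22+27+61+35+32+39 = 216 min.
Column-greedy (each machine in turn goes to its cheapest remaining job) gives 344 min, worse by 128.
Next-best assignment: Harbor→Machine M2, Quanta→Machine M6, Delta→Machine M5, Flint→Machine M4, Umbra→Machine M1, Apex→Machine M3 = 292 min.
Swapping Quanta↔Delta (Quanta→Machine M5 43 min, Delta→Machine M6 173 min) adds 128.
Every other assignment is strictly worse.

Minimum total: 216 min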